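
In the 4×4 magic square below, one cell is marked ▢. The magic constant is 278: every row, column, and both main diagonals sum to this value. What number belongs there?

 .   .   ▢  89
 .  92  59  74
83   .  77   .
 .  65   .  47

Row 2 needs 278; the known cells sum to 225, so (2,1) = 53.
Column 4 must total 278; the given cells sum to 210, so (3,4) = 68.
The remaining cell in main diagonal is (1,1) = 278 − 216 = 62.
Row 3: 83 + 77 + 68 + ? = 278, so (3,2) = 50.
Using column 1: 62 + 53 + 83 + ? → (4,1) = 278 − 198 = 80.
Using column 2: 92 + 50 + 65 + ? → (1,2) = 278 − 207 = 71.
Row 1 needs 278; the known cells sum to 222, so (1,3) = 56.

56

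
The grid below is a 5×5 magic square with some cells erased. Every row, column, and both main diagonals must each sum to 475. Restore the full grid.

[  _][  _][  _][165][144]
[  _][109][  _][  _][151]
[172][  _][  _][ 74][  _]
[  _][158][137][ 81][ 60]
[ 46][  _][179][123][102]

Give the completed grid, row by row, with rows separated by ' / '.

88 67 11 165 144 / 130 109 53 32 151 / 172 116 95 74 18 / 39 158 137 81 60 / 46 25 179 123 102

From row 4, 475 − (158 + 137 + 81 + 60) gives (4,1) = 39.
Row 5 needs 475; the known cells sum to 450, so (5,2) = 25.
Column 4: 165 + 74 + 81 + 123 + ? = 475, so (2,4) = 32.
Column 5: 144 + 151 + 60 + 102 + ? = 475, so (3,5) = 18.
Using anti-diagonal: 144 + 32 + 158 + 46 + ? → (3,3) = 475 − 380 = 95.
From row 3, 475 − (172 + 95 + 74 + 18) gives (3,2) = 116.
The remaining cell in column 2 is (1,2) = 475 − 408 = 67.
Main diagonal must total 475; the given cells sum to 387, so (1,1) = 88.
Row 1 must total 475; the given cells sum to 464, so (1,3) = 11.
Using column 1: 88 + 172 + 39 + 46 + ? → (2,1) = 475 − 345 = 130.
Column 3 must total 475; the given cells sum to 422, so (2,3) = 53.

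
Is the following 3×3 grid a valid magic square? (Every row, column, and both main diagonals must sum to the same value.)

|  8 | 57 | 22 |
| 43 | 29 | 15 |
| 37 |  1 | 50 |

No — anti-diagonal sums to 88 but column 2 sums to 87.

Row 1: 8 + 57 + 22 = 87.
Row 2: 43 + 29 + 15 = 87.
Row 3: 37 + 1 + 50 = 88.
Column 1: 8 + 43 + 37 = 88.
Column 2: 57 + 29 + 1 = 87.
Column 3: 22 + 15 + 50 = 87.
Main diagonal: 8 + 29 + 50 = 87.
Anti-diagonal: 22 + 29 + 37 = 88.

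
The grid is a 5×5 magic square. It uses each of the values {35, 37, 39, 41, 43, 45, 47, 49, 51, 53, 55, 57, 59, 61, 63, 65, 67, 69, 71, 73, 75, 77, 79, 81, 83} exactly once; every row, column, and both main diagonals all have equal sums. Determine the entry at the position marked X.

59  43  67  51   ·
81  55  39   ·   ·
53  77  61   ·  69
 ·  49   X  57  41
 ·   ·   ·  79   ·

The 25 entries sum to 1475, so each line sums to 1475/5 = 295.
Row 1: 59 + 43 + 67 + 51 + ? = 295, so (1,5) = 75.
Row 3: 53 + 77 + 61 + 69 + ? = 295, so (3,4) = 35.
The remaining cell in column 2 is (5,2) = 295 − 224 = 71.
The remaining cell in column 4 is (2,4) = 295 − 222 = 73.
The remaining cell in main diagonal is (5,5) = 295 − 232 = 63.
The remaining cell in anti-diagonal is (5,1) = 295 − 258 = 37.
Row 2: 81 + 55 + 39 + 73 + ? = 295, so (2,5) = 47.
Row 5 must total 295; the given cells sum to 250, so (5,3) = 45.
The remaining cell in column 1 is (4,1) = 295 − 230 = 65.
The remaining cell in column 3 is (4,3) = 295 − 212 = 83.

83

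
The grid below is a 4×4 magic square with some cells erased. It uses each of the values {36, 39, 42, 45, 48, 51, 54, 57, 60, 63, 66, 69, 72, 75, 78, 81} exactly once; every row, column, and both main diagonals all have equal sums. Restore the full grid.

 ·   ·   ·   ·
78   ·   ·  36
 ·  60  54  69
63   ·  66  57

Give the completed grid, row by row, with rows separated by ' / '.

42 45 75 72 / 78 81 39 36 / 51 60 54 69 / 63 48 66 57

The 16 entries sum to 936, so each line sums to 936/4 = 234.
Row 3: 60 + 54 + 69 + ? = 234, so (3,1) = 51.
Row 4 needs 234; the known cells sum to 186, so (4,2) = 48.
Column 1: 78 + 51 + 63 + ? = 234, so (1,1) = 42.
Column 4: 36 + 69 + 57 + ? = 234, so (1,4) = 72.
Main diagonal must total 234; the given cells sum to 153, so (2,2) = 81.
The remaining cell in anti-diagonal is (2,3) = 234 − 195 = 39.
Column 2: 81 + 60 + 48 + ? = 234, so (1,2) = 45.
The remaining cell in column 3 is (1,3) = 234 − 159 = 75.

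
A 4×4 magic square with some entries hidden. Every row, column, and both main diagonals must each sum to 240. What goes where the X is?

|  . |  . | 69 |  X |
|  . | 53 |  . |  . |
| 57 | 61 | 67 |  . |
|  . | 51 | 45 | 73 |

From row 3, 240 − (57 + 61 + 67) gives (3,4) = 55.
Row 4: 51 + 45 + 73 + ? = 240, so (4,1) = 71.
Column 2: 53 + 61 + 51 + ? = 240, so (1,2) = 75.
Column 3 must total 240; the given cells sum to 181, so (2,3) = 59.
Main diagonal needs 240; the known cells sum to 193, so (1,1) = 47.
Anti-diagonal: 59 + 61 + 71 + ? = 240, so (1,4) = 49.

49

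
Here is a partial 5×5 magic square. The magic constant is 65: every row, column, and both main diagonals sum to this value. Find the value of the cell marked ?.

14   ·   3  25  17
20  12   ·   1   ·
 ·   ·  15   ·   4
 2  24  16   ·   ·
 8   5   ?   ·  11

22

Row 1 must total 65; the given cells sum to 59, so (1,2) = 6.
Using column 1: 14 + 20 + 2 + 8 + ? → (3,1) = 65 − 44 = 21.
From column 2, 65 − (6 + 12 + 24 + 5) gives (3,2) = 18.
Main diagonal needs 65; the known cells sum to 52, so (4,4) = 13.
The remaining cell in row 3 is (3,4) = 65 − 58 = 7.
Row 4 must total 65; the given cells sum to 55, so (4,5) = 10.
The remaining cell in column 4 is (5,4) = 65 − 46 = 19.
Using column 5: 17 + 4 + 10 + 11 + ? → (2,5) = 65 − 42 = 23.
The remaining cell in row 2 is (2,3) = 65 − 56 = 9.
Row 5: 8 + 5 + 19 + 11 + ? = 65, so (5,3) = 22.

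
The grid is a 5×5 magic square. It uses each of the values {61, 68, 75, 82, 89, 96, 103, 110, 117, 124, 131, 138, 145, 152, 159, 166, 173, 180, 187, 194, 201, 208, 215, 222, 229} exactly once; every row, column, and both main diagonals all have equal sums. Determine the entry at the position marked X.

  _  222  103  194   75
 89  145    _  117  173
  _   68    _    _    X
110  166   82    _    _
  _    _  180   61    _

The 25 entries sum to 3625, so each line sums to 3625/5 = 725.
The remaining cell in row 1 is (1,1) = 725 − 594 = 131.
From row 2, 725 − (89 + 145 + 117 + 173) gives (2,3) = 201.
Column 2 must total 725; the given cells sum to 601, so (5,2) = 124.
The remaining cell in column 3 is (3,3) = 725 − 566 = 159.
Anti-diagonal needs 725; the known cells sum to 517, so (5,1) = 208.
The remaining cell in row 5 is (5,5) = 725 − 573 = 152.
Column 1 needs 725; the known cells sum to 538, so (3,1) = 187.
Main diagonal: 131 + 145 + 159 + 152 + ? = 725, so (4,4) = 138.
Row 4 must total 725; the given cells sum to 496, so (4,5) = 229.
The remaining cell in column 4 is (3,4) = 725 − 510 = 215.
Using column 5: 75 + 173 + 229 + 152 + ? → (3,5) = 725 − 629 = 96.

96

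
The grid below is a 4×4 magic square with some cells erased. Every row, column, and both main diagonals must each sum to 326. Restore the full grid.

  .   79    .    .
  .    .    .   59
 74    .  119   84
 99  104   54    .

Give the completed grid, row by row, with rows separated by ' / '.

44 79 89 114 / 109 94 64 59 / 74 49 119 84 / 99 104 54 69

Row 3 needs 326; the known cells sum to 277, so (3,2) = 49.
From row 4, 326 − (99 + 104 + 54) gives (4,4) = 69.
Column 2: 79 + 49 + 104 + ? = 326, so (2,2) = 94.
The remaining cell in column 4 is (1,4) = 326 − 212 = 114.
The remaining cell in main diagonal is (1,1) = 326 − 282 = 44.
The remaining cell in anti-diagonal is (2,3) = 326 − 262 = 64.
Using row 1: 44 + 79 + 114 + ? → (1,3) = 326 − 237 = 89.
Row 2 needs 326; the known cells sum to 217, so (2,1) = 109.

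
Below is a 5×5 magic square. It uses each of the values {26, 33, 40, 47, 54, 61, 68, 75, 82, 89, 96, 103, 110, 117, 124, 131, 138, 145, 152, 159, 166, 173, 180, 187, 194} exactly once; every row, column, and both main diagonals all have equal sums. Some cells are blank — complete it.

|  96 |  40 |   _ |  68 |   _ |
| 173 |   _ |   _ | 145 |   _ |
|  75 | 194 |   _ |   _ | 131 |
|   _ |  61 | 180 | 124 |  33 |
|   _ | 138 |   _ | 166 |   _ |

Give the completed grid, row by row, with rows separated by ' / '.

The 25 entries sum to 2750, so each line sums to 2750/5 = 550.
Row 4 must total 550; the given cells sum to 398, so (4,1) = 152.
Column 1: 96 + 173 + 75 + 152 + ? = 550, so (5,1) = 54.
The remaining cell in column 2 is (2,2) = 550 − 433 = 117.
The remaining cell in column 4 is (3,4) = 550 − 503 = 47.
Row 3 must total 550; the given cells sum to 447, so (3,3) = 103.
Main diagonal must total 550; the given cells sum to 440, so (5,5) = 110.
Anti-diagonal must total 550; the given cells sum to 363, so (1,5) = 187.
Row 1 needs 550; the known cells sum to 391, so (1,3) = 159.
Using row 5: 54 + 138 + 166 + 110 + ? → (5,3) = 550 − 468 = 82.
Column 3: 159 + 103 + 180 + 82 + ? = 550, so (2,3) = 26.
Column 5: 187 + 131 + 33 + 110 + ? = 550, so (2,5) = 89.

96 40 159 68 187 / 173 117 26 145 89 / 75 194 103 47 131 / 152 61 180 124 33 / 54 138 82 166 110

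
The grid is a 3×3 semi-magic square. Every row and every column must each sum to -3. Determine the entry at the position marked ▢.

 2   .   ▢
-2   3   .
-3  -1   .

0

Using row 2: -2 + 3 + ? → (2,3) = -3 − 1 = -4.
Row 3: -3 + (-1) + ? = -3, so (3,3) = 1.
The remaining cell in column 2 is (1,2) = -3 − 2 = -5.
Column 3 must total -3; the given cells sum to -3, so (1,3) = 0.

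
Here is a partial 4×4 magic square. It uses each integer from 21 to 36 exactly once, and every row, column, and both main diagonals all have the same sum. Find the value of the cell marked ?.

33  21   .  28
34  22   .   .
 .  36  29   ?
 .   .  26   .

25

The entries are 21 through 36, which sum to 456, so each line sums to 456/4 = 114.
Row 1 must total 114; the given cells sum to 82, so (1,3) = 32.
Column 2: 21 + 22 + 36 + ? = 114, so (4,2) = 35.
Column 3 needs 114; the known cells sum to 87, so (2,3) = 27.
From main diagonal, 114 − (33 + 22 + 29) gives (4,4) = 30.
Anti-diagonal needs 114; the known cells sum to 91, so (4,1) = 23.
The remaining cell in row 2 is (2,4) = 114 − 83 = 31.
Column 1: 33 + 34 + 23 + ? = 114, so (3,1) = 24.
From column 4, 114 − (28 + 31 + 30) gives (3,4) = 25.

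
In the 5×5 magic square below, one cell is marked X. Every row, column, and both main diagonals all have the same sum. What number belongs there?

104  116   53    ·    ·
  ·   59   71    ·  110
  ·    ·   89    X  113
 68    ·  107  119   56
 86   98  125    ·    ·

Column 3 is complete and sums to 445; that is the magic constant.
The remaining cell in row 4 is (4,2) = 445 − 350 = 95.
Using column 2: 116 + 59 + 95 + 98 + ? → (3,2) = 445 − 368 = 77.
Using main diagonal: 104 + 59 + 89 + 119 + ? → (5,5) = 445 − 371 = 74.
Row 5 must total 445; the given cells sum to 383, so (5,4) = 62.
From column 5, 445 − (110 + 113 + 56 + 74) gives (1,5) = 92.
The remaining cell in anti-diagonal is (2,4) = 445 − 362 = 83.
The remaining cell in row 1 is (1,4) = 445 − 365 = 80.
Row 2 must total 445; the given cells sum to 323, so (2,1) = 122.
From column 1, 445 − (104 + 122 + 68 + 86) gives (3,1) = 65.
The remaining cell in column 4 is (3,4) = 445 − 344 = 101.

101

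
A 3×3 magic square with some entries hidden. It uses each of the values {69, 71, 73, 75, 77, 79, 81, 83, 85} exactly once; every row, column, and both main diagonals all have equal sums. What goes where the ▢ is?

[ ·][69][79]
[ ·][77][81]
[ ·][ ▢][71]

The 9 entries sum to 693, so each line sums to 693/3 = 231.
Row 1 must total 231; the given cells sum to 148, so (1,1) = 83.
Row 2: 77 + 81 + ? = 231, so (2,1) = 73.
Column 1: 83 + 73 + ? = 231, so (3,1) = 75.
Column 2 must total 231; the given cells sum to 146, so (3,2) = 85.

85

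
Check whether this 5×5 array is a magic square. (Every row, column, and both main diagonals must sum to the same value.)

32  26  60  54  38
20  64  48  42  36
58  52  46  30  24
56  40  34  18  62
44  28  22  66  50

Row 1: 32 + 26 + 60 + 54 + 38 = 210.
Row 2: 20 + 64 + 48 + 42 + 36 = 210.
Row 3: 58 + 52 + 46 + 30 + 24 = 210.
Row 4: 56 + 40 + 34 + 18 + 62 = 210.
Row 5: 44 + 28 + 22 + 66 + 50 = 210.
Column 1: 32 + 20 + 58 + 56 + 44 = 210.
Column 2: 26 + 64 + 52 + 40 + 28 = 210.
Column 3: 60 + 48 + 46 + 34 + 22 = 210.
Column 4: 54 + 42 + 30 + 18 + 66 = 210.
Column 5: 38 + 36 + 24 + 62 + 50 = 210.
Main diagonal: 32 + 64 + 46 + 18 + 50 = 210.
Anti-diagonal: 38 + 42 + 46 + 40 + 44 = 210.
All lines sum to 210.

Yes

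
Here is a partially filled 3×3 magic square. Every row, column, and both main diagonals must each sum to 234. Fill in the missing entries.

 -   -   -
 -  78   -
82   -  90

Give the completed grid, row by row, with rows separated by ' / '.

66 94 74 / 86 78 70 / 82 62 90

Row 3 needs 234; the known cells sum to 172, so (3,2) = 62.
From column 2, 234 − (78 + 62) gives (1,2) = 94.
The remaining cell in main diagonal is (1,1) = 234 − 168 = 66.
Anti-diagonal: 78 + 82 + ? = 234, so (1,3) = 74.
Column 1: 66 + 82 + ? = 234, so (2,1) = 86.
Using column 3: 74 + 90 + ? → (2,3) = 234 − 164 = 70.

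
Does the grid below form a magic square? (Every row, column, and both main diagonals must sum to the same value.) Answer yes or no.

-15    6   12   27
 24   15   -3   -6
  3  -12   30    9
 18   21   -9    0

Yes

Row 1: -15 + 6 + 12 + 27 = 30.
Row 2: 24 + 15 + (-3) + (-6) = 30.
Row 3: 3 + (-12) + 30 + 9 = 30.
Row 4: 18 + 21 + (-9) + 0 = 30.
Column 1: -15 + 24 + 3 + 18 = 30.
Column 2: 6 + 15 + (-12) + 21 = 30.
Column 3: 12 + (-3) + 30 + (-9) = 30.
Column 4: 27 + (-6) + 9 + 0 = 30.
Main diagonal: -15 + 15 + 30 + 0 = 30.
Anti-diagonal: 27 + (-3) + (-12) + 18 = 30.
All lines sum to 30.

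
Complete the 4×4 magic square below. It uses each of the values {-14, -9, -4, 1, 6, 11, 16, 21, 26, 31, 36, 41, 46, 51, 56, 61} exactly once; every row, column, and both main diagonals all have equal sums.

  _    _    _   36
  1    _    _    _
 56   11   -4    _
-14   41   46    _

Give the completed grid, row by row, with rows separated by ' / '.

The 16 entries sum to 376, so each line sums to 376/4 = 94.
From row 3, 94 − (56 + 11 + (-4)) gives (3,4) = 31.
From row 4, 94 − (-14 + 41 + 46) gives (4,4) = 21.
Column 1 must total 94; the given cells sum to 43, so (1,1) = 51.
Using column 4: 36 + 31 + 21 + ? → (2,4) = 94 − 88 = 6.
From main diagonal, 94 − (51 + (-4) + 21) gives (2,2) = 26.
Anti-diagonal needs 94; the known cells sum to 33, so (2,3) = 61.
From column 2, 94 − (26 + 11 + 41) gives (1,2) = 16.
Column 3 must total 94; the given cells sum to 103, so (1,3) = -9.

51 16 -9 36 / 1 26 61 6 / 56 11 -4 31 / -14 41 46 21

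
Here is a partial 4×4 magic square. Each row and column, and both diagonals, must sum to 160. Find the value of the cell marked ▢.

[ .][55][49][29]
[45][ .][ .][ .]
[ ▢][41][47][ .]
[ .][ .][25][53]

37

The remaining cell in row 1 is (1,1) = 160 − 133 = 27.
Using column 3: 49 + 47 + 25 + ? → (2,3) = 160 − 121 = 39.
Main diagonal: 27 + 47 + 53 + ? = 160, so (2,2) = 33.
Anti-diagonal: 29 + 39 + 41 + ? = 160, so (4,1) = 51.
From row 2, 160 − (45 + 33 + 39) gives (2,4) = 43.
Row 4 must total 160; the given cells sum to 129, so (4,2) = 31.
The remaining cell in column 1 is (3,1) = 160 − 123 = 37.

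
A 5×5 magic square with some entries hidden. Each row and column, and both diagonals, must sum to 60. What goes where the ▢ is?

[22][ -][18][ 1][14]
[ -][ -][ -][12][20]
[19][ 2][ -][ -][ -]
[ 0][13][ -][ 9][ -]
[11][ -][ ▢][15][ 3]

The remaining cell in row 1 is (1,2) = 60 − 55 = 5.
Using column 1: 22 + 19 + 0 + 11 + ? → (2,1) = 60 − 52 = 8.
Using column 4: 1 + 12 + 9 + 15 + ? → (3,4) = 60 − 37 = 23.
Anti-diagonal: 14 + 12 + 13 + 11 + ? = 60, so (3,3) = 10.
Row 3: 19 + 2 + 10 + 23 + ? = 60, so (3,5) = 6.
Using column 5: 14 + 20 + 6 + 3 + ? → (4,5) = 60 − 43 = 17.
From main diagonal, 60 − (22 + 10 + 9 + 3) gives (2,2) = 16.
The remaining cell in row 2 is (2,3) = 60 − 56 = 4.
From row 4, 60 − (0 + 13 + 9 + 17) gives (4,3) = 21.
Column 2: 5 + 16 + 2 + 13 + ? = 60, so (5,2) = 24.
Using column 3: 18 + 4 + 10 + 21 + ? → (5,3) = 60 − 53 = 7.

7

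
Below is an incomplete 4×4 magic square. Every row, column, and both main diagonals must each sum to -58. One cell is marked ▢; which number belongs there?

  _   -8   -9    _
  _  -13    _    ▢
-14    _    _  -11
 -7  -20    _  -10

-15

From row 4, -58 − (-7 + (-20) + (-10)) gives (4,3) = -21.
Using column 2: -8 + (-13) + (-20) + ? → (3,2) = -58 − (-41) = -17.
The remaining cell in row 3 is (3,3) = -58 − (-42) = -16.
Column 3: -9 + (-16) + (-21) + ? = -58, so (2,3) = -12.
Main diagonal must total -58; the given cells sum to -39, so (1,1) = -19.
From anti-diagonal, -58 − (-12 + (-17) + (-7)) gives (1,4) = -22.
Column 1 needs -58; the known cells sum to -40, so (2,1) = -18.
Column 4: -22 + (-11) + (-10) + ? = -58, so (2,4) = -15.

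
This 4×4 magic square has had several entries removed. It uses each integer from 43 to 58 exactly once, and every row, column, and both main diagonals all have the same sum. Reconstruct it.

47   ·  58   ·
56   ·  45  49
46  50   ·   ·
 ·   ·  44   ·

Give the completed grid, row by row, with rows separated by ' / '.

47 43 58 54 / 56 52 45 49 / 46 50 55 51 / 53 57 44 48

The entries are 43 through 58, which sum to 808, so each line sums to 808/4 = 202.
Row 2: 56 + 45 + 49 + ? = 202, so (2,2) = 52.
Column 1: 47 + 56 + 46 + ? = 202, so (4,1) = 53.
Column 3 needs 202; the known cells sum to 147, so (3,3) = 55.
Using main diagonal: 47 + 52 + 55 + ? → (4,4) = 202 − 154 = 48.
From anti-diagonal, 202 − (45 + 50 + 53) gives (1,4) = 54.
Row 1 must total 202; the given cells sum to 159, so (1,2) = 43.
From row 3, 202 − (46 + 50 + 55) gives (3,4) = 51.
From row 4, 202 − (53 + 44 + 48) gives (4,2) = 57.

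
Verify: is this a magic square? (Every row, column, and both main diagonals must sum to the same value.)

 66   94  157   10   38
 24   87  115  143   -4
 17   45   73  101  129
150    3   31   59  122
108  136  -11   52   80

Yes

Row 1: 66 + 94 + 157 + 10 + 38 = 365.
Row 2: 24 + 87 + 115 + 143 + (-4) = 365.
Row 3: 17 + 45 + 73 + 101 + 129 = 365.
Row 4: 150 + 3 + 31 + 59 + 122 = 365.
Row 5: 108 + 136 + (-11) + 52 + 80 = 365.
Column 1: 66 + 24 + 17 + 150 + 108 = 365.
Column 2: 94 + 87 + 45 + 3 + 136 = 365.
Column 3: 157 + 115 + 73 + 31 + (-11) = 365.
Column 4: 10 + 143 + 101 + 59 + 52 = 365.
Column 5: 38 + (-4) + 129 + 122 + 80 = 365.
Main diagonal: 66 + 87 + 73 + 59 + 80 = 365.
Anti-diagonal: 38 + 143 + 73 + 3 + 108 = 365.
All lines sum to 365.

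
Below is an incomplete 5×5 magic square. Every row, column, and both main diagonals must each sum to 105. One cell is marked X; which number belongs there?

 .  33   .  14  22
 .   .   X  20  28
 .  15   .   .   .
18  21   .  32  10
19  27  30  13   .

17

Row 4 must total 105; the given cells sum to 81, so (4,3) = 24.
From row 5, 105 − (19 + 27 + 30 + 13) gives (5,5) = 16.
The remaining cell in column 2 is (2,2) = 105 − 96 = 9.
Using column 4: 14 + 20 + 32 + 13 + ? → (3,4) = 105 − 79 = 26.
Column 5: 22 + 28 + 10 + 16 + ? = 105, so (3,5) = 29.
Anti-diagonal: 22 + 20 + 21 + 19 + ? = 105, so (3,3) = 23.
Using row 3: 15 + 23 + 26 + 29 + ? → (3,1) = 105 − 93 = 12.
From main diagonal, 105 − (9 + 23 + 32 + 16) gives (1,1) = 25.
From row 1, 105 − (25 + 33 + 14 + 22) gives (1,3) = 11.
Column 1 needs 105; the known cells sum to 74, so (2,1) = 31.
From column 3, 105 − (11 + 23 + 24 + 30) gives (2,3) = 17.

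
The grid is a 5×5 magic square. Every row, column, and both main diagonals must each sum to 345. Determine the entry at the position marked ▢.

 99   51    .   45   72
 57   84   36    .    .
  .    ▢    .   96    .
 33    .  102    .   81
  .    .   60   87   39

42

The remaining cell in row 1 is (1,3) = 345 − 267 = 78.
From column 3, 345 − (78 + 36 + 102 + 60) gives (3,3) = 69.
Main diagonal: 99 + 84 + 69 + 39 + ? = 345, so (4,4) = 54.
Row 4: 33 + 102 + 54 + 81 + ? = 345, so (4,2) = 75.
Column 4 needs 345; the known cells sum to 282, so (2,4) = 63.
Using anti-diagonal: 72 + 63 + 69 + 75 + ? → (5,1) = 345 − 279 = 66.
Row 2 needs 345; the known cells sum to 240, so (2,5) = 105.
From row 5, 345 − (66 + 60 + 87 + 39) gives (5,2) = 93.
The remaining cell in column 1 is (3,1) = 345 − 255 = 90.
Column 2: 51 + 84 + 75 + 93 + ? = 345, so (3,2) = 42.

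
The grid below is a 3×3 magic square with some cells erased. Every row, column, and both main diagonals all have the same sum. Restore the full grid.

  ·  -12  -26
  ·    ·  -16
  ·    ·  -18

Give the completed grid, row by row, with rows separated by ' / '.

-22 -12 -26 / -24 -20 -16 / -14 -28 -18

Column 3 is already complete: -26 + -16 + -18 = -60, so that is the magic constant.
Row 1 needs -60; the known cells sum to -38, so (1,1) = -22.
Main diagonal needs -60; the known cells sum to -40, so (2,2) = -20.
Using anti-diagonal: -26 + (-20) + ? → (3,1) = -60 − (-46) = -14.
The remaining cell in row 2 is (2,1) = -60 − (-36) = -24.
Row 3 must total -60; the given cells sum to -32, so (3,2) = -28.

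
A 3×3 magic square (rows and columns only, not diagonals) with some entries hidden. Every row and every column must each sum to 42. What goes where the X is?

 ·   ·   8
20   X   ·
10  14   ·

Row 3 needs 42; the known cells sum to 24, so (3,3) = 18.
The remaining cell in column 1 is (1,1) = 42 − 30 = 12.
Column 3 needs 42; the known cells sum to 26, so (2,3) = 16.
The remaining cell in row 1 is (1,2) = 42 − 20 = 22.
Row 2 needs 42; the known cells sum to 36, so (2,2) = 6.

6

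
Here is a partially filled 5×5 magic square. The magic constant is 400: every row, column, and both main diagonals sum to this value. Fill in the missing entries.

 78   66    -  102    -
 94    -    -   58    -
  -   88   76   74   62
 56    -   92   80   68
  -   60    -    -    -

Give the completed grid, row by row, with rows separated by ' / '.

Row 3 must total 400; the given cells sum to 300, so (3,1) = 100.
Using row 4: 56 + 92 + 80 + 68 + ? → (4,2) = 400 − 296 = 104.
Column 1: 78 + 94 + 100 + 56 + ? = 400, so (5,1) = 72.
Column 2: 66 + 88 + 104 + 60 + ? = 400, so (2,2) = 82.
The remaining cell in column 4 is (5,4) = 400 − 314 = 86.
Using main diagonal: 78 + 82 + 76 + 80 + ? → (5,5) = 400 − 316 = 84.
Using anti-diagonal: 58 + 76 + 104 + 72 + ? → (1,5) = 400 − 310 = 90.
The remaining cell in row 1 is (1,3) = 400 − 336 = 64.
Using row 5: 72 + 60 + 86 + 84 + ? → (5,3) = 400 − 302 = 98.
Using column 3: 64 + 76 + 92 + 98 + ? → (2,3) = 400 − 330 = 70.
Using column 5: 90 + 62 + 68 + 84 + ? → (2,5) = 400 − 304 = 96.

78 66 64 102 90 / 94 82 70 58 96 / 100 88 76 74 62 / 56 104 92 80 68 / 72 60 98 86 84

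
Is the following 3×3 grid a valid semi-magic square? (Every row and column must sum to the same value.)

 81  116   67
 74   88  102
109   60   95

Row 1: 81 + 116 + 67 = 264.
Row 2: 74 + 88 + 102 = 264.
Row 3: 109 + 60 + 95 = 264.
Column 1: 81 + 74 + 109 = 264.
Column 2: 116 + 88 + 60 = 264.
Column 3: 67 + 102 + 95 = 264.
All lines sum to 264.

Yes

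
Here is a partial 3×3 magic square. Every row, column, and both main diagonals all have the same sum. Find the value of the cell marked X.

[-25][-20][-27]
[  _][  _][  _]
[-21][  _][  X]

Row 1 is complete and sums to -72; that is the magic constant.
From column 1, -72 − (-25 + (-21)) gives (2,1) = -26.
From anti-diagonal, -72 − (-27 + (-21)) gives (2,2) = -24.
From row 2, -72 − (-26 + (-24)) gives (2,3) = -22.
Using column 2: -20 + (-24) + ? → (3,2) = -72 − (-44) = -28.
From column 3, -72 − (-27 + (-22)) gives (3,3) = -23.

-23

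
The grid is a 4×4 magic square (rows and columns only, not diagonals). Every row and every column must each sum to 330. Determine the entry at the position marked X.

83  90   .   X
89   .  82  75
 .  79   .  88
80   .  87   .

81

Using row 2: 89 + 82 + 75 + ? → (2,2) = 330 − 246 = 84.
Column 1 needs 330; the known cells sum to 252, so (3,1) = 78.
From column 2, 330 − (90 + 84 + 79) gives (4,2) = 77.
Row 3 must total 330; the given cells sum to 245, so (3,3) = 85.
The remaining cell in row 4 is (4,4) = 330 − 244 = 86.
From column 3, 330 − (82 + 85 + 87) gives (1,3) = 76.
Using column 4: 75 + 88 + 86 + ? → (1,4) = 330 − 249 = 81.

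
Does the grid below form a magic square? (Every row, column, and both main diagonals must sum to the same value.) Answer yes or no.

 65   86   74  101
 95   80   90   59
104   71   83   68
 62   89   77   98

Row 1: 65 + 86 + 74 + 101 = 326.
Row 2: 95 + 80 + 90 + 59 = 324.
Row 3: 104 + 71 + 83 + 68 = 326.
Row 4: 62 + 89 + 77 + 98 = 326.
Column 1: 65 + 95 + 104 + 62 = 326.
Column 2: 86 + 80 + 71 + 89 = 326.
Column 3: 74 + 90 + 83 + 77 = 324.
Column 4: 101 + 59 + 68 + 98 = 326.
Main diagonal: 65 + 80 + 83 + 98 = 326.
Anti-diagonal: 101 + 90 + 71 + 62 = 324.

No — column 1 sums to 326 but row 2 sums to 324.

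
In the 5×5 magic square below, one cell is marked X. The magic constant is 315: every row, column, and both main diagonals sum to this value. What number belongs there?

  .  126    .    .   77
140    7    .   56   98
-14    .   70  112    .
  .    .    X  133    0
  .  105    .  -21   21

The remaining cell in row 2 is (2,3) = 315 − 301 = 14.
Column 4 needs 315; the known cells sum to 280, so (1,4) = 35.
From column 5, 315 − (77 + 98 + 0 + 21) gives (3,5) = 119.
Main diagonal needs 315; the known cells sum to 231, so (1,1) = 84.
Row 1 needs 315; the known cells sum to 322, so (1,3) = -7.
The remaining cell in row 3 is (3,2) = 315 − 287 = 28.
Column 2 must total 315; the given cells sum to 266, so (4,2) = 49.
From anti-diagonal, 315 − (77 + 56 + 70 + 49) gives (5,1) = 63.
Row 5 must total 315; the given cells sum to 168, so (5,3) = 147.
Using column 1: 84 + 140 + (-14) + 63 + ? → (4,1) = 315 − 273 = 42.
Column 3 needs 315; the known cells sum to 224, so (4,3) = 91.

91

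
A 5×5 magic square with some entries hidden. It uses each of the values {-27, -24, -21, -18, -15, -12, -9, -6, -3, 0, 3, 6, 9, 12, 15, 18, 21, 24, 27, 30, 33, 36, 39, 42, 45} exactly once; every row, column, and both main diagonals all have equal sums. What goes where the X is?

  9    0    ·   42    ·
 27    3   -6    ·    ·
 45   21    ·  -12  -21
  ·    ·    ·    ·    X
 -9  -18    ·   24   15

-3

The 25 entries sum to 225, so each line sums to 225/5 = 45.
Row 3: 45 + 21 + (-12) + (-21) + ? = 45, so (3,3) = 12.
Row 5 needs 45; the known cells sum to 12, so (5,3) = 33.
The remaining cell in column 1 is (4,1) = 45 − 72 = -27.
Using column 2: 0 + 3 + 21 + (-18) + ? → (4,2) = 45 − 6 = 39.
Main diagonal needs 45; the known cells sum to 39, so (4,4) = 6.
The remaining cell in column 4 is (2,4) = 45 − 60 = -15.
Anti-diagonal needs 45; the known cells sum to 27, so (1,5) = 18.
The remaining cell in row 1 is (1,3) = 45 − 69 = -24.
Row 2 needs 45; the known cells sum to 9, so (2,5) = 36.
Using column 3: -24 + (-6) + 12 + 33 + ? → (4,3) = 45 − 15 = 30.
Column 5 needs 45; the known cells sum to 48, so (4,5) = -3.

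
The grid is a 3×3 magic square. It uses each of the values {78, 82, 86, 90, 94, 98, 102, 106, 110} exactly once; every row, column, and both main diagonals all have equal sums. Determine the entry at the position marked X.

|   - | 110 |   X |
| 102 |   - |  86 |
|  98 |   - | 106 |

90

The 9 entries sum to 846, so each line sums to 846/3 = 282.
Using row 2: 102 + 86 + ? → (2,2) = 282 − 188 = 94.
Row 3 needs 282; the known cells sum to 204, so (3,2) = 78.
Column 1 needs 282; the known cells sum to 200, so (1,1) = 82.
Column 3: 86 + 106 + ? = 282, so (1,3) = 90.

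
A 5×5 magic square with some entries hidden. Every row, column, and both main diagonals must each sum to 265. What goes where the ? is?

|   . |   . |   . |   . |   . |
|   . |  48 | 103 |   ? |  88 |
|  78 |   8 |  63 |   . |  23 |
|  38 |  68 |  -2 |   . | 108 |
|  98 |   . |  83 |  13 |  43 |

Row 3 needs 265; the known cells sum to 172, so (3,4) = 93.
Row 4 must total 265; the given cells sum to 212, so (4,4) = 53.
From row 5, 265 − (98 + 83 + 13 + 43) gives (5,2) = 28.
The remaining cell in column 2 is (1,2) = 265 − 152 = 113.
The remaining cell in column 3 is (1,3) = 265 − 247 = 18.
Column 5 needs 265; the known cells sum to 262, so (1,5) = 3.
Using main diagonal: 48 + 63 + 53 + 43 + ? → (1,1) = 265 − 207 = 58.
The remaining cell in anti-diagonal is (2,4) = 265 − 232 = 33.

33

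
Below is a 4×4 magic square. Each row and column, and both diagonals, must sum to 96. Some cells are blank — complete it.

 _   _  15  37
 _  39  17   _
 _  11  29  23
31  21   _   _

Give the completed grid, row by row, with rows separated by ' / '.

19 25 15 37 / 13 39 17 27 / 33 11 29 23 / 31 21 35 9

Row 3 must total 96; the given cells sum to 63, so (3,1) = 33.
Column 2 must total 96; the given cells sum to 71, so (1,2) = 25.
Column 3 needs 96; the known cells sum to 61, so (4,3) = 35.
From row 1, 96 − (25 + 15 + 37) gives (1,1) = 19.
Row 4 needs 96; the known cells sum to 87, so (4,4) = 9.
Column 1 must total 96; the given cells sum to 83, so (2,1) = 13.
Column 4 must total 96; the given cells sum to 69, so (2,4) = 27.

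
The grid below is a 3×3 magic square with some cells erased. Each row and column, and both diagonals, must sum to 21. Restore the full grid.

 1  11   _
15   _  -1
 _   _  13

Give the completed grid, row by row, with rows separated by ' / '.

Row 1: 1 + 11 + ? = 21, so (1,3) = 9.
The remaining cell in row 2 is (2,2) = 21 − 14 = 7.
The remaining cell in column 1 is (3,1) = 21 − 16 = 5.
Column 2 must total 21; the given cells sum to 18, so (3,2) = 3.

1 11 9 / 15 7 -1 / 5 3 13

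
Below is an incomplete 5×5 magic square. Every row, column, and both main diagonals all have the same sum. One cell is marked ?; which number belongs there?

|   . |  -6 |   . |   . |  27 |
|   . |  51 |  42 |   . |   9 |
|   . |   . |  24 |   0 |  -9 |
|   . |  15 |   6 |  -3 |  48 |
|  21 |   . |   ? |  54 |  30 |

Column 5 is complete and sums to 105; that is the magic constant.
Row 4 needs 105; the known cells sum to 66, so (4,1) = 39.
The remaining cell in main diagonal is (1,1) = 105 − 102 = 3.
Using anti-diagonal: 27 + 24 + 15 + 21 + ? → (2,4) = 105 − 87 = 18.
From row 2, 105 − (51 + 42 + 18 + 9) gives (2,1) = -15.
Column 1 must total 105; the given cells sum to 48, so (3,1) = 57.
Column 4 must total 105; the given cells sum to 69, so (1,4) = 36.
The remaining cell in row 1 is (1,3) = 105 − 60 = 45.
Row 3 needs 105; the known cells sum to 72, so (3,2) = 33.
Column 2: -6 + 51 + 33 + 15 + ? = 105, so (5,2) = 12.
Column 3 needs 105; the known cells sum to 117, so (5,3) = -12.

-12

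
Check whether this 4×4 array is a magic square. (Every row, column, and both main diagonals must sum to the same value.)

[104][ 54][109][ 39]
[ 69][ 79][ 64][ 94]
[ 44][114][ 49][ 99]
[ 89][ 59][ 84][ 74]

Yes

Row 1: 104 + 54 + 109 + 39 = 306.
Row 2: 69 + 79 + 64 + 94 = 306.
Row 3: 44 + 114 + 49 + 99 = 306.
Row 4: 89 + 59 + 84 + 74 = 306.
Column 1: 104 + 69 + 44 + 89 = 306.
Column 2: 54 + 79 + 114 + 59 = 306.
Column 3: 109 + 64 + 49 + 84 = 306.
Column 4: 39 + 94 + 99 + 74 = 306.
Main diagonal: 104 + 79 + 49 + 74 = 306.
Anti-diagonal: 39 + 64 + 114 + 89 = 306.
All lines sum to 306.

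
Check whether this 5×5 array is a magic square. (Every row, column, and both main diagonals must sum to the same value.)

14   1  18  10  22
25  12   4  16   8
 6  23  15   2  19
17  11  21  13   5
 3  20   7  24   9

No — column 5 sums to 63 but row 4 sums to 67.

Row 1: 14 + 1 + 18 + 10 + 22 = 65.
Row 2: 25 + 12 + 4 + 16 + 8 = 65.
Row 3: 6 + 23 + 15 + 2 + 19 = 65.
Row 4: 17 + 11 + 21 + 13 + 5 = 67.
Row 5: 3 + 20 + 7 + 24 + 9 = 63.
Column 1: 14 + 25 + 6 + 17 + 3 = 65.
Column 2: 1 + 12 + 23 + 11 + 20 = 67.
Column 3: 18 + 4 + 15 + 21 + 7 = 65.
Column 4: 10 + 16 + 2 + 13 + 24 = 65.
Column 5: 22 + 8 + 19 + 5 + 9 = 63.
Main diagonal: 14 + 12 + 15 + 13 + 9 = 63.
Anti-diagonal: 22 + 16 + 15 + 11 + 3 = 67.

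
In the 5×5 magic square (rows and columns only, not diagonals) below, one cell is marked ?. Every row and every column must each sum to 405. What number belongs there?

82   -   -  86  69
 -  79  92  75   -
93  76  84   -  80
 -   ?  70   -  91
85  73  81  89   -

87

From row 3, 405 − (93 + 76 + 84 + 80) gives (3,4) = 72.
From row 5, 405 − (85 + 73 + 81 + 89) gives (5,5) = 77.
The remaining cell in column 3 is (1,3) = 405 − 327 = 78.
Using column 4: 86 + 75 + 72 + 89 + ? → (4,4) = 405 − 322 = 83.
Column 5 needs 405; the known cells sum to 317, so (2,5) = 88.
Row 1: 82 + 78 + 86 + 69 + ? = 405, so (1,2) = 90.
The remaining cell in row 2 is (2,1) = 405 − 334 = 71.
From column 1, 405 − (82 + 71 + 93 + 85) gives (4,1) = 74.
From column 2, 405 − (90 + 79 + 76 + 73) gives (4,2) = 87.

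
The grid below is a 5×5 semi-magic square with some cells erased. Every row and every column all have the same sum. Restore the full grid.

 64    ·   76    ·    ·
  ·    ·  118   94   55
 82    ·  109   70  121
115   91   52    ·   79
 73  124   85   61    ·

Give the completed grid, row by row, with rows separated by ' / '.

Column 3 is already complete: 76 + 118 + 109 + 52 + 85 = 440, so that is the magic constant.
Using row 3: 82 + 109 + 70 + 121 + ? → (3,2) = 440 − 382 = 58.
Row 4: 115 + 91 + 52 + 79 + ? = 440, so (4,4) = 103.
Row 5: 73 + 124 + 85 + 61 + ? = 440, so (5,5) = 97.
From column 1, 440 − (64 + 82 + 115 + 73) gives (2,1) = 106.
Column 4: 94 + 70 + 103 + 61 + ? = 440, so (1,4) = 112.
The remaining cell in column 5 is (1,5) = 440 − 352 = 88.
Using row 1: 64 + 76 + 112 + 88 + ? → (1,2) = 440 − 340 = 100.
Row 2 must total 440; the given cells sum to 373, so (2,2) = 67.

64 100 76 112 88 / 106 67 118 94 55 / 82 58 109 70 121 / 115 91 52 103 79 / 73 124 85 61 97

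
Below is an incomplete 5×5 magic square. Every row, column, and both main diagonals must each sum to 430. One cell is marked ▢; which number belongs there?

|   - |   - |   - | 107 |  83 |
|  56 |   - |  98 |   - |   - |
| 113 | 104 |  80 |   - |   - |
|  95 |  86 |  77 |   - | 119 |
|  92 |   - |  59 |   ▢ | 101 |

110

Using row 4: 95 + 86 + 77 + 119 + ? → (4,4) = 430 − 377 = 53.
Column 1 must total 430; the given cells sum to 356, so (1,1) = 74.
Column 3: 98 + 80 + 77 + 59 + ? = 430, so (1,3) = 116.
From main diagonal, 430 − (74 + 80 + 53 + 101) gives (2,2) = 122.
The remaining cell in anti-diagonal is (2,4) = 430 − 341 = 89.
Using row 1: 74 + 116 + 107 + 83 + ? → (1,2) = 430 − 380 = 50.
The remaining cell in row 2 is (2,5) = 430 − 365 = 65.
Using column 2: 50 + 122 + 104 + 86 + ? → (5,2) = 430 − 362 = 68.
Column 5 must total 430; the given cells sum to 368, so (3,5) = 62.
The remaining cell in row 3 is (3,4) = 430 − 359 = 71.
Using row 5: 92 + 68 + 59 + 101 + ? → (5,4) = 430 − 320 = 110.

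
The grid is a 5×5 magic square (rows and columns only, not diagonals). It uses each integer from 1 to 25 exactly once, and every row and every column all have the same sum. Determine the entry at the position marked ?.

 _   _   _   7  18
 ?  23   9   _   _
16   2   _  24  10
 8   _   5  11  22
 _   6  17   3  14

The entries are 1 through 25, which sum to 325, so each line sums to 325/5 = 65.
Row 3 must total 65; the given cells sum to 52, so (3,3) = 13.
Row 4 must total 65; the given cells sum to 46, so (4,2) = 19.
Row 5: 6 + 17 + 3 + 14 + ? = 65, so (5,1) = 25.
Column 2 needs 65; the known cells sum to 50, so (1,2) = 15.
The remaining cell in column 3 is (1,3) = 65 − 44 = 21.
From column 4, 65 − (7 + 24 + 11 + 3) gives (2,4) = 20.
Column 5: 18 + 10 + 22 + 14 + ? = 65, so (2,5) = 1.
Row 1 must total 65; the given cells sum to 61, so (1,1) = 4.
Row 2 must total 65; the given cells sum to 53, so (2,1) = 12.

12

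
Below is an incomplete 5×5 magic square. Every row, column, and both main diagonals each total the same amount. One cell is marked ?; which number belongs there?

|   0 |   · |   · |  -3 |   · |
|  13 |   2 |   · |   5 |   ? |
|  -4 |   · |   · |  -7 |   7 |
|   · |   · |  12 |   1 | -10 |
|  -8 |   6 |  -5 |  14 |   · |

-1

Column 4 is complete and sums to 10; that is the magic constant.
Row 5 needs 10; the known cells sum to 7, so (5,5) = 3.
From column 1, 10 − (0 + 13 + (-4) + (-8)) gives (4,1) = 9.
Main diagonal needs 10; the known cells sum to 6, so (3,3) = 4.
Row 3 needs 10; the known cells sum to 0, so (3,2) = 10.
Row 4 needs 10; the known cells sum to 12, so (4,2) = -2.
Column 2: 2 + 10 + (-2) + 6 + ? = 10, so (1,2) = -6.
Anti-diagonal must total 10; the given cells sum to -1, so (1,5) = 11.
Row 1 needs 10; the known cells sum to 2, so (1,3) = 8.
The remaining cell in column 3 is (2,3) = 10 − 19 = -9.
The remaining cell in column 5 is (2,5) = 10 − 11 = -1.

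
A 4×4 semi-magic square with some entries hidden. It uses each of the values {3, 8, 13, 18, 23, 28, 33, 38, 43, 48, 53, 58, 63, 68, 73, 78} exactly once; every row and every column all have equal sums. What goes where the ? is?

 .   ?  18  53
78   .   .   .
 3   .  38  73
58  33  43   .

The 16 entries sum to 648, so each line sums to 648/4 = 162.
Row 3 must total 162; the given cells sum to 114, so (3,2) = 48.
Row 4 must total 162; the given cells sum to 134, so (4,4) = 28.
Column 1 needs 162; the known cells sum to 139, so (1,1) = 23.
The remaining cell in column 3 is (2,3) = 162 − 99 = 63.
Using column 4: 53 + 73 + 28 + ? → (2,4) = 162 − 154 = 8.
Row 1 needs 162; the known cells sum to 94, so (1,2) = 68.

68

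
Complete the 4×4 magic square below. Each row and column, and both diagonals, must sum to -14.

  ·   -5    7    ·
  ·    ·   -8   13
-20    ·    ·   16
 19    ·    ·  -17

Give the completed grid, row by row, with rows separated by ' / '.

Column 4 needs -14; the known cells sum to 12, so (1,4) = -26.
From anti-diagonal, -14 − (-26 + (-8) + 19) gives (3,2) = 1.
From row 1, -14 − (-5 + 7 + (-26)) gives (1,1) = 10.
Using row 3: -20 + 1 + 16 + ? → (3,3) = -14 − (-3) = -11.
Column 1 needs -14; the known cells sum to 9, so (2,1) = -23.
Column 3: 7 + (-8) + (-11) + ? = -14, so (4,3) = -2.
Main diagonal must total -14; the given cells sum to -18, so (2,2) = 4.
Row 4: 19 + (-2) + (-17) + ? = -14, so (4,2) = -14.

10 -5 7 -26 / -23 4 -8 13 / -20 1 -11 16 / 19 -14 -2 -17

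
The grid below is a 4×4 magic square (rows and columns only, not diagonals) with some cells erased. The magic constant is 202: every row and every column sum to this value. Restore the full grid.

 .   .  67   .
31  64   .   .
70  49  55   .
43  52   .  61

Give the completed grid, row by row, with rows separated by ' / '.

Row 3 needs 202; the known cells sum to 174, so (3,4) = 28.
Row 4 must total 202; the given cells sum to 156, so (4,3) = 46.
Column 1 needs 202; the known cells sum to 144, so (1,1) = 58.
The remaining cell in column 2 is (1,2) = 202 − 165 = 37.
Column 3 must total 202; the given cells sum to 168, so (2,3) = 34.
The remaining cell in row 1 is (1,4) = 202 − 162 = 40.
Row 2: 31 + 64 + 34 + ? = 202, so (2,4) = 73.

58 37 67 40 / 31 64 34 73 / 70 49 55 28 / 43 52 46 61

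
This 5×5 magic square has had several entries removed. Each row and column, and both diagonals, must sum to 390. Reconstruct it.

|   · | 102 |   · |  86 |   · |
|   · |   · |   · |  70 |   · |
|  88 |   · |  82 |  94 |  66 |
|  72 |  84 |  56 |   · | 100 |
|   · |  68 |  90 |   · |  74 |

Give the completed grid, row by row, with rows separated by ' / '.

The remaining cell in row 3 is (3,2) = 390 − 330 = 60.
The remaining cell in row 4 is (4,4) = 390 − 312 = 78.
Column 2 needs 390; the known cells sum to 314, so (2,2) = 76.
The remaining cell in column 4 is (5,4) = 390 − 328 = 62.
The remaining cell in main diagonal is (1,1) = 390 − 310 = 80.
Row 5 must total 390; the given cells sum to 294, so (5,1) = 96.
Using column 1: 80 + 88 + 72 + 96 + ? → (2,1) = 390 − 336 = 54.
From anti-diagonal, 390 − (70 + 82 + 84 + 96) gives (1,5) = 58.
Using row 1: 80 + 102 + 86 + 58 + ? → (1,3) = 390 − 326 = 64.
The remaining cell in column 3 is (2,3) = 390 − 292 = 98.
From column 5, 390 − (58 + 66 + 100 + 74) gives (2,5) = 92.

80 102 64 86 58 / 54 76 98 70 92 / 88 60 82 94 66 / 72 84 56 78 100 / 96 68 90 62 74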